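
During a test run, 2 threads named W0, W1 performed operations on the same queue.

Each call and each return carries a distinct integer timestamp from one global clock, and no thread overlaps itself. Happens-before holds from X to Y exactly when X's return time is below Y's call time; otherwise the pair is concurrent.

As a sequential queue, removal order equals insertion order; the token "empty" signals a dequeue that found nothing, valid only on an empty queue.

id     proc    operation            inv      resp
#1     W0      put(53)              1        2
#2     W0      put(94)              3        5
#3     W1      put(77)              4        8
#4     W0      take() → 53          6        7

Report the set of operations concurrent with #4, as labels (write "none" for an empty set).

#4 runs from 6 to 7; window-overlapping ops are concurrent
#1 [1,2]: before
#2 [3,5]: before
#3 [4,8]: concurrent

#3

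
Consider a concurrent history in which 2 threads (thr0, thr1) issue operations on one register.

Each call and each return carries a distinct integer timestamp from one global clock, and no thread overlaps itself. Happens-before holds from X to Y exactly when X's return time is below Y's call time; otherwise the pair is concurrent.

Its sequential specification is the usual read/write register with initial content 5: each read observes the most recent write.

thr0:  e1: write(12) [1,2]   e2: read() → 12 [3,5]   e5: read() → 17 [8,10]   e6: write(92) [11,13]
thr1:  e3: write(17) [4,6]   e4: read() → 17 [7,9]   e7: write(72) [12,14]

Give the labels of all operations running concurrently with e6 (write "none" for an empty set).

e7

e6 spans [11,13]; an op avoiding the whole window 11..13 is ordered, any other is concurrent
e1 [1,2]: before
e2 [3,5]: before
e3 [4,6]: before
e4 [7,9]: before
e5 [8,10]: before
e7 [12,14]: concurrent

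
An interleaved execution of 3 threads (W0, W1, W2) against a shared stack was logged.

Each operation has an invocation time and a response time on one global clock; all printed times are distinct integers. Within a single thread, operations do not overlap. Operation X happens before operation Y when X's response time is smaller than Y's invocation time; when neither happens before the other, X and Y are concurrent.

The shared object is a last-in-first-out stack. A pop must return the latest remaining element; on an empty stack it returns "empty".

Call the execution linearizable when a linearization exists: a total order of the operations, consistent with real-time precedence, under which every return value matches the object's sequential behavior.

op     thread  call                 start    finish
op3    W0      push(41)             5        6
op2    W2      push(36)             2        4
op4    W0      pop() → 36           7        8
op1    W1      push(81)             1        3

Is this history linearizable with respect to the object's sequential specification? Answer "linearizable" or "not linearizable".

not linearizable

already the first 8 events (up to op4's response at time 8) admit no linearization; the first 7 still do
the 4 completed operations admit 2 real-time orders; each fails the stack replay
take op1, op2, op3, op4: step 4 already fails, because op4 pop() → 36 cannot occur there
take op2, op1, op3, op4: step 4 already fails, because op4 pop() → 36 cannot occur there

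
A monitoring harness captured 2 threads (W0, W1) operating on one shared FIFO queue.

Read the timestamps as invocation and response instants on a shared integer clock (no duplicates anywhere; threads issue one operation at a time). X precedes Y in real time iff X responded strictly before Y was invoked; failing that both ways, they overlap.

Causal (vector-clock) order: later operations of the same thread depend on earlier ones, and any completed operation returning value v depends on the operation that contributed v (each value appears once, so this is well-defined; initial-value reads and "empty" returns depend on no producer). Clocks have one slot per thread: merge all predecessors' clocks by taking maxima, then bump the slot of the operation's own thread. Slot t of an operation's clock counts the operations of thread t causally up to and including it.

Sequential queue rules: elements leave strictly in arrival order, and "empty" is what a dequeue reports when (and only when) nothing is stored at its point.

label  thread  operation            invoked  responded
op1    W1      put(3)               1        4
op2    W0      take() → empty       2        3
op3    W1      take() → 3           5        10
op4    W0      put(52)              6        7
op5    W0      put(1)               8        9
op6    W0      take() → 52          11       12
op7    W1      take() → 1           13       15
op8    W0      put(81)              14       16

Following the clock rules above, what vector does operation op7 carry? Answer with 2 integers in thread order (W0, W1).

invoked at 1, op1 has no predecessors; its own W1 bump gives (0, 1)
invoked at 2, op2 has no predecessors; its own W0 bump gives (1, 0)
invoked at 5, op3 merges VC(op1)=(0, 1) and bumps W1's slot → (0, 2)
invoked at 6, op4 merges VC(op2)=(1, 0) and bumps W0's slot → (2, 0)
invoked at 8, op5 merges VC(op4)=(2, 0) and bumps W0's slot → (3, 0)
invoked at 11, op6 merges VC(op4)=(2, 0), VC(op5)=(3, 0) and bumps W0's slot → (4, 0)
invoked at 14, op8 merges VC(op6)=(4, 0) and bumps W0's slot → (5, 0)
invoked at 13, op7 merges VC(op3)=(0, 2), VC(op5)=(3, 0) and bumps W1's slot → (3, 3)
target: VC(op7) = (3, 3)

(3, 3)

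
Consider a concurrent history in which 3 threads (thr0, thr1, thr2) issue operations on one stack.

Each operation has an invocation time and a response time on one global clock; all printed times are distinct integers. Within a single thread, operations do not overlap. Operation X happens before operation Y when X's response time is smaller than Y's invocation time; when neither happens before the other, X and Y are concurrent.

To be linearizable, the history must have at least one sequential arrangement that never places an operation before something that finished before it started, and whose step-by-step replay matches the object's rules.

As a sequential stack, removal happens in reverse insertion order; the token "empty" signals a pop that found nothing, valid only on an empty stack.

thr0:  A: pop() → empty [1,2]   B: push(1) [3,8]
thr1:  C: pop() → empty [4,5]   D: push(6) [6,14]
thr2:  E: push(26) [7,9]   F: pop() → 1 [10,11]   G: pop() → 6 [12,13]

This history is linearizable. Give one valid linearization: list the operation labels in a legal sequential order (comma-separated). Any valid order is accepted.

step 1: A pop() → empty — stack <>
step 2: C pop() → empty — stack <>
step 3: E push(26) — stack <26>
step 4: B push(1) — stack <26,1>
step 5: F pop() → 1 — stack <26>
step 6: D push(6) — stack <26,6>
step 7: G pop() → 6 — stack <26>

A, C, E, B, F, D, G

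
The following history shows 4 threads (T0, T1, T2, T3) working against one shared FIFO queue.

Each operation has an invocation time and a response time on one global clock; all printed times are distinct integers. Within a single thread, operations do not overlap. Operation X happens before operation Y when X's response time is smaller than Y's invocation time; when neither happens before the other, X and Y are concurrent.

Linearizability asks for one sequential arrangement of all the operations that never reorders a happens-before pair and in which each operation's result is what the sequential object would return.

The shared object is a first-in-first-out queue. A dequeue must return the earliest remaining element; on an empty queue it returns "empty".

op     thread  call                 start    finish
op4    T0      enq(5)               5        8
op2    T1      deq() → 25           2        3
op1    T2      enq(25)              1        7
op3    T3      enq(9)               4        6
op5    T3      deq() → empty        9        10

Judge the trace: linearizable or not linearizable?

cut after 9 events: linearizable; cut after 10 events (op5 responds, time 10): not linearizable
all 8 real-time-respecting orders fail — 5 completed FIFO queue operations, no legal replay
sample order op1, op2, op3, op4, op5 stalls at step 5 — op5 deq() → empty has no legal effect
sample order op1, op2, op4, op3, op5 stalls at step 5 — op5 deq() → empty has no legal effect

not linearizable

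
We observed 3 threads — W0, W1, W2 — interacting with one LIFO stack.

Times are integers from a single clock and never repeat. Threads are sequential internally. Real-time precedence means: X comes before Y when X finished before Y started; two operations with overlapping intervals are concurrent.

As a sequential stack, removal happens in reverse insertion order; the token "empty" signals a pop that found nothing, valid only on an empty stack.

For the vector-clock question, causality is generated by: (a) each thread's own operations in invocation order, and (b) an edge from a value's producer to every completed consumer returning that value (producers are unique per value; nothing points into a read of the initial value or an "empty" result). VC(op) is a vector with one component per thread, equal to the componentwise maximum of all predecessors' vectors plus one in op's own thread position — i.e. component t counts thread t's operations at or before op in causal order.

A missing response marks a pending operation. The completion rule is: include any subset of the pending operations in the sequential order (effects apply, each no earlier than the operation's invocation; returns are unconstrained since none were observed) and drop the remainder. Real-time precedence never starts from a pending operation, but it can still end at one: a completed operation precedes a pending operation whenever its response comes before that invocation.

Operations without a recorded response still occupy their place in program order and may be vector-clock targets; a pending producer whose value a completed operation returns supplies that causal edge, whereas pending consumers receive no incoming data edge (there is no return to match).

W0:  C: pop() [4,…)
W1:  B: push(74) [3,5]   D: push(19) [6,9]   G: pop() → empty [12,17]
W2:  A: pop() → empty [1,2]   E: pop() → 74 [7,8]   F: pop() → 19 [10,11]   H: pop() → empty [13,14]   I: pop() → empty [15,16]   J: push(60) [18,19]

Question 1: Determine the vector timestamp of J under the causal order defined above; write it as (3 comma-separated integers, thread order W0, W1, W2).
root op A, invoked 1: fresh clock plus W2's own tick → (0, 0, 1)
root op B, invoked 3: fresh clock plus W1's own tick → (0, 1, 0)
root op C, invoked 4: fresh clock plus W0's own tick → (1, 0, 0)
merge at D (invoked 6): VC(B)=(0, 1, 0), own-thread bump on W1 → (0, 2, 0)
merge at E (invoked 7): VC(A)=(0, 0, 1), VC(B)=(0, 1, 0), own-thread bump on W2 → (0, 1, 2)
merge at G (invoked 12): VC(D)=(0, 2, 0), own-thread bump on W1 → (0, 3, 0)
merge at F (invoked 10): VC(D)=(0, 2, 0), VC(E)=(0, 1, 2), own-thread bump on W2 → (0, 2, 3)
merge at H (invoked 13): VC(F)=(0, 2, 3), own-thread bump on W2 → (0, 2, 4)
merge at I (invoked 15): VC(H)=(0, 2, 4), own-thread bump on W2 → (0, 2, 5)
merge at J (invoked 18): VC(I)=(0, 2, 5), own-thread bump on W2 → (0, 2, 6)
target: VC(J) = (0, 2, 6)

(0, 2, 6)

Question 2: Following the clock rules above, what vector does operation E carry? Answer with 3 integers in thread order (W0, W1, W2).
no predecessors for A (invoked 1): W2 increments from zero → (0, 0, 1)
no predecessors for B (invoked 3): W1 increments from zero → (0, 1, 0)
no predecessors for C (invoked 4): W0 increments from zero → (1, 0, 0)
from VC(B)=(0, 1, 0), D (invoked 6) maxes components and bumps W1 → (0, 2, 0)
from VC(A)=(0, 0, 1), VC(B)=(0, 1, 0), E (invoked 7) maxes components and bumps W2 → (0, 1, 2)
from VC(D)=(0, 2, 0), G (invoked 12) maxes components and bumps W1 → (0, 3, 0)
from VC(D)=(0, 2, 0), VC(E)=(0, 1, 2), F (invoked 10) maxes components and bumps W2 → (0, 2, 3)
from VC(F)=(0, 2, 3), H (invoked 13) maxes components and bumps W2 → (0, 2, 4)
from VC(H)=(0, 2, 4), I (invoked 15) maxes components and bumps W2 → (0, 2, 5)
from VC(I)=(0, 2, 5), J (invoked 18) maxes components and bumps W2 → (0, 2, 6)
target: VC(E) = (0, 1, 2)

(0, 1, 2)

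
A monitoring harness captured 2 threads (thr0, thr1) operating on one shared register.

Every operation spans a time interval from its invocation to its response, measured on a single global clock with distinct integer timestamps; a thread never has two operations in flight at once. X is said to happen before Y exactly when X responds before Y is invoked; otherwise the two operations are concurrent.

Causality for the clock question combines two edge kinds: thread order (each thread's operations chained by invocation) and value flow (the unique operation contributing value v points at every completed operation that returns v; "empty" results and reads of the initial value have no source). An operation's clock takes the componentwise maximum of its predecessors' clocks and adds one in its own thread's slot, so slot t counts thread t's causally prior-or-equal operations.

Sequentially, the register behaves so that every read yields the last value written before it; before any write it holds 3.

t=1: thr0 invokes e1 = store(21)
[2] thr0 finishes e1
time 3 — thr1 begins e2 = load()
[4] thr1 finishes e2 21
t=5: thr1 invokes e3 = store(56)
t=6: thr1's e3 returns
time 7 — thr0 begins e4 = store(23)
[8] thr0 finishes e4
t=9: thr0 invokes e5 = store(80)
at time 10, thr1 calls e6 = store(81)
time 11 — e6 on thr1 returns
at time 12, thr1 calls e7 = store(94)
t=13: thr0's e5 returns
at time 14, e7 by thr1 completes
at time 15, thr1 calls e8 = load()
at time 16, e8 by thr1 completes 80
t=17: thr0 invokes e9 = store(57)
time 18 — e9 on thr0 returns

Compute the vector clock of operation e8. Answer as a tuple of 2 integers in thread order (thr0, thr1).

(3, 5)

root op e1, invoked 1: fresh clock plus thr0's own tick → (1, 0)
merge at e2 (invoked 3): VC(e1)=(1, 0), own-thread bump on thr1 → (1, 1)
merge at e4 (invoked 7): VC(e1)=(1, 0), own-thread bump on thr0 → (2, 0)
merge at e3 (invoked 5): VC(e2)=(1, 1), own-thread bump on thr1 → (1, 2)
merge at e5 (invoked 9): VC(e4)=(2, 0), own-thread bump on thr0 → (3, 0)
merge at e6 (invoked 10): VC(e3)=(1, 2), own-thread bump on thr1 → (1, 3)
merge at e9 (invoked 17): VC(e5)=(3, 0), own-thread bump on thr0 → (4, 0)
merge at e7 (invoked 12): VC(e6)=(1, 3), own-thread bump on thr1 → (1, 4)
merge at e8 (invoked 15): VC(e5)=(3, 0), VC(e7)=(1, 4), own-thread bump on thr1 → (3, 5)
target: VC(e8) = (3, 5)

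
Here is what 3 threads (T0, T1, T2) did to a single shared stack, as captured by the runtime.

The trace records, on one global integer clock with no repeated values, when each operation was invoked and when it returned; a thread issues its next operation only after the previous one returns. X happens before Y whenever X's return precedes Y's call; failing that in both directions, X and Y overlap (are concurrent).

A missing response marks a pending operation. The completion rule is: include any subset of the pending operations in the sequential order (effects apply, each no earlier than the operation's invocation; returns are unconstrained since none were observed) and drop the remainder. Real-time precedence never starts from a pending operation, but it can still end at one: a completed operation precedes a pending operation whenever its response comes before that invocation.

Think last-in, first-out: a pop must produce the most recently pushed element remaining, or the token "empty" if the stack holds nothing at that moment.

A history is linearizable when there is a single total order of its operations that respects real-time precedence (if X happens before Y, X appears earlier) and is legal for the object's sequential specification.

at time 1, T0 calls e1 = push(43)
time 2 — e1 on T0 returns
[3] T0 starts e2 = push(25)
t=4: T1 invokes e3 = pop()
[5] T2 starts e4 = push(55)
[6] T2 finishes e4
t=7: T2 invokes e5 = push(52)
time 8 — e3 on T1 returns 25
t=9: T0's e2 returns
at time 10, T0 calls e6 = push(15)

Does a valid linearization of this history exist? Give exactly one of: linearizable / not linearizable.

linearizable

witness order: e1, e2, e3, e4
1. e1 push(43), leaving stack <43>
2. e2 push(25), leaving stack <43,25>
3. e3 pop() → 25, leaving stack <43>
4. e4 push(55), leaving stack <43,55>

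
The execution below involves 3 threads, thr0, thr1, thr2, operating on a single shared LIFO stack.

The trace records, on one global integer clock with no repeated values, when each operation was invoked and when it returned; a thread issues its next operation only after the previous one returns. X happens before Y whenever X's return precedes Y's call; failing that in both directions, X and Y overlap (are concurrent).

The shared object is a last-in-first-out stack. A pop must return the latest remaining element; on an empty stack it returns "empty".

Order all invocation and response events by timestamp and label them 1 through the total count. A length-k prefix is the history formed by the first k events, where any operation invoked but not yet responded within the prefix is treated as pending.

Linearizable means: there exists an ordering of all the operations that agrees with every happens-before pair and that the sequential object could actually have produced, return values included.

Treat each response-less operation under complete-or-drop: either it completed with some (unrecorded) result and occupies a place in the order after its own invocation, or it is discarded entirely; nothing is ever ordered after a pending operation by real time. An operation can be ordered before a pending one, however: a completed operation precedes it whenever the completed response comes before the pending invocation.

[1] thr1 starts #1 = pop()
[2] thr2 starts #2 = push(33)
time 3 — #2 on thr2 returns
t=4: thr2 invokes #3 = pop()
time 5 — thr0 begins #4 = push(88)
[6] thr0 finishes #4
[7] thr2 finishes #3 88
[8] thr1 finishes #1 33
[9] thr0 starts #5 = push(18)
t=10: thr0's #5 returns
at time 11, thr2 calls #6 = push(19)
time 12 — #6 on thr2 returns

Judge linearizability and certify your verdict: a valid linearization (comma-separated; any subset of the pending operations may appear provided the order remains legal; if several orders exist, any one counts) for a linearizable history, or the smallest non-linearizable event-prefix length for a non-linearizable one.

linearizable — witness: #2, #1, #4, #3, #5, #6

1. #2 push(33), leaving stack <33>
2. #1 pop() → 33, leaving stack <>
3. #4 push(88), leaving stack <88>
4. #3 pop() → 88, leaving stack <>
5. #5 push(18), leaving stack <18>
6. #6 push(19), leaving stack <18,19>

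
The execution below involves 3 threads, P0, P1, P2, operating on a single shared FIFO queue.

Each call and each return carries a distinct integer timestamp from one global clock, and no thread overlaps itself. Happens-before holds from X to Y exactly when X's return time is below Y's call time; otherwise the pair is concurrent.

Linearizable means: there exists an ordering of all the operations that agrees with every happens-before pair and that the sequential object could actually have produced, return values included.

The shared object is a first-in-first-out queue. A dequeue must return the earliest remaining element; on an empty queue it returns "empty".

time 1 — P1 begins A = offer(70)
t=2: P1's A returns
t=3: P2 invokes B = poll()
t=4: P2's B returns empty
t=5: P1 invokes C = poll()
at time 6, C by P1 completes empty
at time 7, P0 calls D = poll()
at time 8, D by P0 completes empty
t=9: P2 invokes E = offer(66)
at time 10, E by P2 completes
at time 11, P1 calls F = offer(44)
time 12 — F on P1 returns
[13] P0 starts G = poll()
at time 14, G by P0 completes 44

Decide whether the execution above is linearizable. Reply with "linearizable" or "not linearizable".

through event 3 a valid linearization exists; event 4 (B responding at time 4) ends that
the completed operations (2 total) allow one real-time order; the FIFO queue replay rejects it
one such order, A, B, breaks at step 2 where B poll() → empty is illegal

not linearizable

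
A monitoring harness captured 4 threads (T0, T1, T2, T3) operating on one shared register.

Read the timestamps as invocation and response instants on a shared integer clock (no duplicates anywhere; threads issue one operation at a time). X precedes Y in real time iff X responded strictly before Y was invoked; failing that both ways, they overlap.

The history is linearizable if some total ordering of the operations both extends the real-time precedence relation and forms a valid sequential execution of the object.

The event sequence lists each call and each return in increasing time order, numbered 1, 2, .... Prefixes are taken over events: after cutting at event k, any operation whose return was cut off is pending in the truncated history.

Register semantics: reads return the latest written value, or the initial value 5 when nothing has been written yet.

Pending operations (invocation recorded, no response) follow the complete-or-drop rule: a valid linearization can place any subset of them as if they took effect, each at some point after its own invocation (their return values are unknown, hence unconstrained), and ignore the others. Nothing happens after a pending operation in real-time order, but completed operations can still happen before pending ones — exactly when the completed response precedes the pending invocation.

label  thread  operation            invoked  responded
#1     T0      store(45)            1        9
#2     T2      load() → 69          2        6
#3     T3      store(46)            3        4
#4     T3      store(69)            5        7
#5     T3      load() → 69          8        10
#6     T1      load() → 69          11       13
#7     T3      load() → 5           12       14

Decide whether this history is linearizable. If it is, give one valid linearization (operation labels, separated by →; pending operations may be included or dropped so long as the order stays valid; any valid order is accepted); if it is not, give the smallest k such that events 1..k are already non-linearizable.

not linearizable — minimal violating prefix: 14 events

the violation lands at event 14, #7's response at time 14: events 1..13 linearize, events 1..14 do not
real-time-consistent orders of the 7 completed operations: 30 — all fail the register replay
take #1, #2, #3, #4, #5, #6, #7: step 2 already fails, because #2 load() → 69 cannot occur there
take #1, #2, #3, #4, #5, #7, #6: step 2 already fails, because #2 load() → 69 cannot occur there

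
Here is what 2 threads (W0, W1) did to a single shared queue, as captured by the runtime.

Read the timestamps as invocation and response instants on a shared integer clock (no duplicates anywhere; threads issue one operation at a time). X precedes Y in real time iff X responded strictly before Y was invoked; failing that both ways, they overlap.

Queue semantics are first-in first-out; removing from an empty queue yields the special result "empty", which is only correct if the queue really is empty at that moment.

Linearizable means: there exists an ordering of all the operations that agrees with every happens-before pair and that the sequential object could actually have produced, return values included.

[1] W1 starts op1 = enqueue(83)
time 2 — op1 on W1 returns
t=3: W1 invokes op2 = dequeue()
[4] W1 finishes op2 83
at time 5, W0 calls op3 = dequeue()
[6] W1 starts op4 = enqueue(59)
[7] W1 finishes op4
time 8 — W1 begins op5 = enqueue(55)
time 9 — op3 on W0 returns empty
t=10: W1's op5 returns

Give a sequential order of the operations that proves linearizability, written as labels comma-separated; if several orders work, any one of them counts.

op1, op2, op3, op4, op5

after step 1 (op1 enqueue(83)): queue <83>
after step 2 (op2 dequeue() → 83): queue <>
after step 3 (op3 dequeue() → empty): queue <>
after step 4 (op4 enqueue(59)): queue <59>
after step 5 (op5 enqueue(55)): queue <59,55>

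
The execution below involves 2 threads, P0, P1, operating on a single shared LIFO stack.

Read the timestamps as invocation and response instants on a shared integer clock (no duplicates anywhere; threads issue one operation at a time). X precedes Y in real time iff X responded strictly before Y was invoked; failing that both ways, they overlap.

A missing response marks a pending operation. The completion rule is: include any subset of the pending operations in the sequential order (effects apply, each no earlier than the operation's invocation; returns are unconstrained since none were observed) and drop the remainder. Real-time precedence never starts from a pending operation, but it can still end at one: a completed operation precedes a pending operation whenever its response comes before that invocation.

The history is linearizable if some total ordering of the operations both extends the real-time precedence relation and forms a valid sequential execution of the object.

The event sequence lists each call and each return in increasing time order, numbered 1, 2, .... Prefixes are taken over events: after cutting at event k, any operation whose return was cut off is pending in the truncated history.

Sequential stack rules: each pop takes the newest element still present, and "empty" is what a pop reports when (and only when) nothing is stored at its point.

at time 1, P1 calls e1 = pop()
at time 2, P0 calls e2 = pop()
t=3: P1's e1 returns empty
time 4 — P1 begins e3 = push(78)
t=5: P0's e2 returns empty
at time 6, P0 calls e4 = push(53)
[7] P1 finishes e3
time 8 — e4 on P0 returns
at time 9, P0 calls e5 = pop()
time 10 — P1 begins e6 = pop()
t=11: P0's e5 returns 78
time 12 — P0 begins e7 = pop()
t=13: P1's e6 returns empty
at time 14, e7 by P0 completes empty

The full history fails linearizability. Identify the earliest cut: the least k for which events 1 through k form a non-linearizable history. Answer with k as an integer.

14

events 1..13 are linearizable, e.g. via e1, e2, e4, e3, e5, e7, e6:
1. e1 pop() → empty, leaving stack <>
2. e2 pop() → empty, leaving stack <>
3. e4 push(53), leaving stack <53>
4. e3 push(78), leaving stack <53,78>
5. e5 pop() → 78, leaving stack <53>
6. e7 pop() (pending, included), leaving stack <>
7. e6 pop() → empty, leaving stack <>
at event 14 (e7's time-14 response) nothing linearizes any more
one such order, e1, e2, e3, e4, e5, e6, e7, breaks at step 5 where e5 pop() → 78 is illegal
one such order, e1, e2, e3, e4, e5, e7, e6, breaks at step 5 where e5 pop() → 78 is illegal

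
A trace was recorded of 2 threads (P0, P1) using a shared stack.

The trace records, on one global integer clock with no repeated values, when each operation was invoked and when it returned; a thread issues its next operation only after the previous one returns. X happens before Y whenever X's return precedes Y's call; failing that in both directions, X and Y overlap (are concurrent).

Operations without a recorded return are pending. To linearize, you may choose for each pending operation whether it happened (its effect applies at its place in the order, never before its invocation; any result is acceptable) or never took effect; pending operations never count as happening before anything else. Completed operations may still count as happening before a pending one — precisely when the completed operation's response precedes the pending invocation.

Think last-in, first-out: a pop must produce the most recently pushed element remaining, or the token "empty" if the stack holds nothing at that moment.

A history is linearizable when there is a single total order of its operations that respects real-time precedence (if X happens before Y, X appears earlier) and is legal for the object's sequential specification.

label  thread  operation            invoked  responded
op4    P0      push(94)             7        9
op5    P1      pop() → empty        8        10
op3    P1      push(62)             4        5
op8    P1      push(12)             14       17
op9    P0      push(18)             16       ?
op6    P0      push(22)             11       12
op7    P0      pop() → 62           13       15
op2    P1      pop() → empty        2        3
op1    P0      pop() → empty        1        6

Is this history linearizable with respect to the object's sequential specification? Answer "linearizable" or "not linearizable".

not linearizable

the violation lands at event 10, op5's response at time 10: events 1..9 linearize, events 1..10 do not
every one of the 6 real-time-consistent orders over 5 completed stack ops fails the sequential spec
take op1, op2, op3, op4, op5: step 5 already fails, because op5 pop() → empty cannot occur there
take op1, op2, op3, op5, op4: step 4 already fails, because op5 pop() → empty cannot occur there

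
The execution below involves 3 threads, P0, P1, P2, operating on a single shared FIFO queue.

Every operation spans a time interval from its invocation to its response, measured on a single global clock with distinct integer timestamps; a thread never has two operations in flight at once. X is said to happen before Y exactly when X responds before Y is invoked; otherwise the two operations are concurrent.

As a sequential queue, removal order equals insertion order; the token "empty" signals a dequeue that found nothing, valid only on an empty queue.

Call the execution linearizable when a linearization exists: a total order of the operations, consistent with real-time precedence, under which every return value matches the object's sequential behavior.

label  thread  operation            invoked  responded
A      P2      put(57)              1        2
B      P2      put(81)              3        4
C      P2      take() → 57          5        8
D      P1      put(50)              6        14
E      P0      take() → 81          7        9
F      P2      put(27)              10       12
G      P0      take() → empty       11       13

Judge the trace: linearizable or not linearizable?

linearizable

a witness: A, B, C, E, G, D, F
1. A put(57), leaving queue <57>
2. B put(81), leaving queue <57,81>
3. C take() → 57, leaving queue <81>
4. E take() → 81, leaving queue <>
5. G take() → empty, leaving queue <>
6. D put(50), leaving queue <50>
7. F put(27), leaving queue <50,27>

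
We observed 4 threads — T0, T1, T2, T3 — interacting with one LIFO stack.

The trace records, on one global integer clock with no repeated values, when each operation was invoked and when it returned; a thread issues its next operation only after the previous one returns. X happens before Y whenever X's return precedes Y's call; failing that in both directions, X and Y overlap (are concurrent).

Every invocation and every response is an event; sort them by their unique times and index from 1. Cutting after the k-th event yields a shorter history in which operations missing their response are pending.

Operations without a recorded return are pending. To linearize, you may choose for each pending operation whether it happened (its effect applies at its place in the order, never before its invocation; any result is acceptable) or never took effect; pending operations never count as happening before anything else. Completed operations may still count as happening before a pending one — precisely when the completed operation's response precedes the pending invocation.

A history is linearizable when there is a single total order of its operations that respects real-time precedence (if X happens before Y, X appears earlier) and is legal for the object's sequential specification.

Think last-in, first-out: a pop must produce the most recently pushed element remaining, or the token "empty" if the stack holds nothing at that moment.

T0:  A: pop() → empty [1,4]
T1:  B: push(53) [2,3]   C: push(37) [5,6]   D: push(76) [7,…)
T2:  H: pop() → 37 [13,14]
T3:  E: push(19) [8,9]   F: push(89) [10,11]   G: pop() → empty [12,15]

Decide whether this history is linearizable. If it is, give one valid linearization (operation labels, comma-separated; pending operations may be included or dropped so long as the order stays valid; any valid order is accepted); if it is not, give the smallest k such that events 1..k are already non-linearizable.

prefix check: 1..13 passes, 1..14 fails once H's time-14 response joins
6 completed operations, 2 real-time-consistent orders — every LIFO stack replay fails
include/drop combinations of the 2 pending operations (D, G) were all tried; none helps
for example A, B, C, E, F, H (pending dropped) fails at step 6: H pop() → 37 is not legal there
for example B, A, C, E, F, H (pending dropped) fails at step 2: A pop() → empty is not legal there

not linearizable — minimal violating prefix: 14 events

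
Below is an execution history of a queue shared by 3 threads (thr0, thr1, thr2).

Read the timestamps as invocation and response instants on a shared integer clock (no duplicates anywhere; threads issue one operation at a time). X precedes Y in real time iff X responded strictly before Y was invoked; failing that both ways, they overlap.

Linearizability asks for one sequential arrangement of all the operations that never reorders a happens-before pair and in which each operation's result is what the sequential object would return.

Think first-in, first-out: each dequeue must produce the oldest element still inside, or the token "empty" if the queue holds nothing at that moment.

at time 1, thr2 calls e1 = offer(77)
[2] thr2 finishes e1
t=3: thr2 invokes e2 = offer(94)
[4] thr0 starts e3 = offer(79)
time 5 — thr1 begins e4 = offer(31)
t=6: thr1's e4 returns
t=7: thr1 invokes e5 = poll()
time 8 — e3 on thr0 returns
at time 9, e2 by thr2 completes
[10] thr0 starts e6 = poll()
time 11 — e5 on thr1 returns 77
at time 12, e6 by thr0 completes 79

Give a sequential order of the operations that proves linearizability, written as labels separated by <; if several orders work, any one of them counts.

e1 < e3 < e2 < e4 < e5 < e6

1. e1 offer(77), leaving queue <77>
2. e3 offer(79), leaving queue <77,79>
3. e2 offer(94), leaving queue <77,79,94>
4. e4 offer(31), leaving queue <77,79,94,31>
5. e5 poll() → 77, leaving queue <79,94,31>
6. e6 poll() → 79, leaving queue <94,31>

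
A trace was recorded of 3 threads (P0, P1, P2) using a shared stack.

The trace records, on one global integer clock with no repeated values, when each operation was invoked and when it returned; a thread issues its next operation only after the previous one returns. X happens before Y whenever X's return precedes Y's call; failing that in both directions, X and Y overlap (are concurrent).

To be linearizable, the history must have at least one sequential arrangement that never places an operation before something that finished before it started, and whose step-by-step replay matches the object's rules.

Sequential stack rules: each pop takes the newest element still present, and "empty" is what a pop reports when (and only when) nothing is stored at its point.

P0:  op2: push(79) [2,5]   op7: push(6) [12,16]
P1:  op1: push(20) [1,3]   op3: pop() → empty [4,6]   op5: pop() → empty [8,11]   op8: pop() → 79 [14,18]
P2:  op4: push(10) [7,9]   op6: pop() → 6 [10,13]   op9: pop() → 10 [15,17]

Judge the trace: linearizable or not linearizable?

not linearizable

events 1..5 are fine; event 6 — the response of op3 at time 6 — makes the prefix non-linearizable
3 completed operations, 3 real-time-consistent orders — every stack replay fails
one such order, op1, op2, op3, breaks at step 3 where op3 pop() → empty is illegal
one such order, op1, op3, op2, breaks at step 2 where op3 pop() → empty is illegal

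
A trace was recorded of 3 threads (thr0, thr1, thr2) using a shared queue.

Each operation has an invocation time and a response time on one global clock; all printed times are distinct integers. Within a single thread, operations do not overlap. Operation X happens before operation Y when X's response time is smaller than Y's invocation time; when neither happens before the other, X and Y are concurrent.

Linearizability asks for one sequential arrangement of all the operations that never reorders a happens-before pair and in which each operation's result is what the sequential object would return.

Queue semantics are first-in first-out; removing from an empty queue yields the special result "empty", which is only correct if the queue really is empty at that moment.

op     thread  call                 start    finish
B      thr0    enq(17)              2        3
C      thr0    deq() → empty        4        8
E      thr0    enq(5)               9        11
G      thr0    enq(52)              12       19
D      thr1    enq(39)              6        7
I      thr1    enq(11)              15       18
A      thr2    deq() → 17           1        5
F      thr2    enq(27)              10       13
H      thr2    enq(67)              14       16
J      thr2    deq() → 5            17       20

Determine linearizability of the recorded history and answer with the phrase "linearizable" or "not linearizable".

the violation lands at event 20, J's response at time 20: events 1..19 linearize, events 1..20 do not
135 orders of the 10 completed queue ops respect real time; none is legal
for example A, B, C, D, E, F, G, H, I, J fails at step 1: A deq() → 17 is not legal there
for example A, B, C, D, E, F, G, H, J, I fails at step 1: A deq() → 17 is not legal there

not linearizable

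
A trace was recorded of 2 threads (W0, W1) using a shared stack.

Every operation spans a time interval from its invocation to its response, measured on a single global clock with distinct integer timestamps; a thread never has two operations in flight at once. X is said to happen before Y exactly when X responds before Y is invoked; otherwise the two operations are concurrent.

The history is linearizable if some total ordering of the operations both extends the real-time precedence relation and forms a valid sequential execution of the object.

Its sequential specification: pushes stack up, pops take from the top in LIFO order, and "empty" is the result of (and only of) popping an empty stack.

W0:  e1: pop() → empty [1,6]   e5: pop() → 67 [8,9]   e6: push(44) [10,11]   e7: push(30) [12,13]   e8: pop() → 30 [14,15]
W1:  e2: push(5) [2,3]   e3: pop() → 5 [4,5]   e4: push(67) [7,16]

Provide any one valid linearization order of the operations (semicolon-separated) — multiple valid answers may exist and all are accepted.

step 1: e1 pop() → empty — stack <>
step 2: e2 push(5) — stack <5>
step 3: e3 pop() → 5 — stack <>
step 4: e4 push(67) — stack <67>
step 5: e5 pop() → 67 — stack <>
step 6: e6 push(44) — stack <44>
step 7: e7 push(30) — stack <44,30>
step 8: e8 pop() → 30 — stack <44>

e1; e2; e3; e4; e5; e6; e7; e8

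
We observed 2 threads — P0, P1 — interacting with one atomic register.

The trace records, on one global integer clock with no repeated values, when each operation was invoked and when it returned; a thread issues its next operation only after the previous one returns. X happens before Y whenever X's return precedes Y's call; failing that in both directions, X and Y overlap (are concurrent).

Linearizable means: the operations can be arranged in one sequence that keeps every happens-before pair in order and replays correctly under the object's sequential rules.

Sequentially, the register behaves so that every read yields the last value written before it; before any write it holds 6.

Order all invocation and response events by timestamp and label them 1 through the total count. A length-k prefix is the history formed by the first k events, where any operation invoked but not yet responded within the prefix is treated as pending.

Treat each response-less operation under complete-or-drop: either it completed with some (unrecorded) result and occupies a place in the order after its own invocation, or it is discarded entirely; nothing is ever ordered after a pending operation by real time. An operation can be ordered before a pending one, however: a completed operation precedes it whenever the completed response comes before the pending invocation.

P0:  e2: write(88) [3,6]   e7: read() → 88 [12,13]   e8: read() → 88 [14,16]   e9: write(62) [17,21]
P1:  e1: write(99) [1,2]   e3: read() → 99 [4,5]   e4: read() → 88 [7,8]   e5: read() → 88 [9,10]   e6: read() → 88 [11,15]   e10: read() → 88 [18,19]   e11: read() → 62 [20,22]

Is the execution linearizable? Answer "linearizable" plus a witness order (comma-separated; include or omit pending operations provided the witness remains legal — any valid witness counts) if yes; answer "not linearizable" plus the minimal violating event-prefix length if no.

1. e1 write(99), leaving value 99
2. e3 read() → 99, leaving value 99
3. e2 write(88), leaving value 88
4. e4 read() → 88, leaving value 88
5. e5 read() → 88, leaving value 88
6. e6 read() → 88, leaving value 88
7. e7 read() → 88, leaving value 88
8. e8 read() → 88, leaving value 88
9. e10 read() → 88, leaving value 88
10. e9 write(62), leaving value 62
11. e11 read() → 62, leaving value 62

linearizable — witness: e1, e3, e2, e4, e5, e6, e7, e8, e10, e9, e11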